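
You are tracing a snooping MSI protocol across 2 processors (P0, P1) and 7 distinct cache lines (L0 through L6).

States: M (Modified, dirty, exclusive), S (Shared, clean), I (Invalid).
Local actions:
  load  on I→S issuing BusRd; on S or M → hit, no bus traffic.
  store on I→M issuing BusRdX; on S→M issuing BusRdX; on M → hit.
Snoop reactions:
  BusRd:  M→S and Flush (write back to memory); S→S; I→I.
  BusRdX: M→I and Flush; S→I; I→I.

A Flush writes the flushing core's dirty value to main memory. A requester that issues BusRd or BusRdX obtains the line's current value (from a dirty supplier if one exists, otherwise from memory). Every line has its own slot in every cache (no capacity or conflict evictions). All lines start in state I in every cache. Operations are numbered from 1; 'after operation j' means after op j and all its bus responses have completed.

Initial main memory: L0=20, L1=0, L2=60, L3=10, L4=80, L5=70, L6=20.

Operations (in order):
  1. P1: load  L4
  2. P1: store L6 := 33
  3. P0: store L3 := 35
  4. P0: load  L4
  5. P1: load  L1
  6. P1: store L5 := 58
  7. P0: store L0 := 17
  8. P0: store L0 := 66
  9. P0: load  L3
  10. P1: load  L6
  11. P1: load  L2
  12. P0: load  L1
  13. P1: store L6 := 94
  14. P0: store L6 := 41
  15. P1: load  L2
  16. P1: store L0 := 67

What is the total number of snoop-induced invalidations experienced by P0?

step 1: P1: load  L4  ⟶  IS  (L4)  txn=BusRd  M[L4]=80
step 2: P1: store L6 := 33  ⟶  IM  (L6)  txn=BusRdX  M[L6]=20
step 3: P0: store L3 := 35  ⟶  MI  (L3)  txn=BusRdX  M[L3]=10
step 4: P0: load  L4  ⟶  SS  (L4)  txn=BusRd  M[L4]=80
step 5: P1: load  L1  ⟶  IS  (L1)  txn=BusRd  M[L1]=0
step 6: P1: store L5 := 58  ⟶  IM  (L5)  txn=BusRdX  M[L5]=70
step 7: P0: store L0 := 17  ⟶  MI  (L0)  txn=BusRdX  M[L0]=20
step 8: P0: store L0 := 66  ⟶  MI  (L0)  txn=∅  M[L0]=20
step 9: P0: load  L3  ⟶  MI  (L3)  txn=∅  M[L3]=10
step 10: P1: load  L6  ⟶  IM  (L6)  txn=∅  M[L6]=20
step 11: P1: load  L2  ⟶  IS  (L2)  txn=BusRd  M[L2]=60
step 12: P0: load  L1  ⟶  SS  (L1)  txn=BusRd  M[L1]=0
step 13: P1: store L6 := 94  ⟶  IM  (L6)  txn=∅  M[L6]=20
step 14: P0: store L6 := 41  ⟶  MI  (L6)  txn=BusRdX+Flush  M[L6]=94
step 15: P1: load  L2  ⟶  IS  (L2)  txn=∅  M[L2]=60
step 16: P1: store L0 := 67  ⟶  IM  (L0)  txn=BusRdX+Flush  M[L0]=66

invalidations = 1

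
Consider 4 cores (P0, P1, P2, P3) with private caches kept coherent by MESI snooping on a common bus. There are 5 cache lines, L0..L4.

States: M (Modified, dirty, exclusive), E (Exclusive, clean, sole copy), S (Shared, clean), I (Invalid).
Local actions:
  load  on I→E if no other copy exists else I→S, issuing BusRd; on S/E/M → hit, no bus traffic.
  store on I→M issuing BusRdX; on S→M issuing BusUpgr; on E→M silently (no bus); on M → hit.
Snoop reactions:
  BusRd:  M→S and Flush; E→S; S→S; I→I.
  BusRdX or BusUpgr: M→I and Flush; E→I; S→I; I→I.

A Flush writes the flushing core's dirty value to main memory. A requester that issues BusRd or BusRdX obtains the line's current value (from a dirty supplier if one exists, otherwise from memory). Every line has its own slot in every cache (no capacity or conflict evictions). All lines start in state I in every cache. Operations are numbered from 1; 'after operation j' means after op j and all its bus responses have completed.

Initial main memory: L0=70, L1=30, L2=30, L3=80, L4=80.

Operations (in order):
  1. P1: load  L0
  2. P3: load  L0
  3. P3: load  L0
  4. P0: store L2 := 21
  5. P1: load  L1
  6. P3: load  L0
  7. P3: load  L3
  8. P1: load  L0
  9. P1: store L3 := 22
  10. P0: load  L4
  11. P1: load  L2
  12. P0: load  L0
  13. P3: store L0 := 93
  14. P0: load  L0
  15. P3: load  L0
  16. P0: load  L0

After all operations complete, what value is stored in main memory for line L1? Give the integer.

  op1 P1: load  L0 → I/E/I/I on L0; bus BusRd; mem=70
  op2 P3: load  L0 → I/S/I/S on L0; bus BusRd; mem=70
  op3 P3: load  L0 → I/S/I/S on L0; bus (none); mem=70
  op4 P0: store L2 := 21 → M/I/I/I on L2; bus BusRdX; mem=30
  op5 P1: load  L1 → I/E/I/I on L1; bus BusRd; mem=30
  op6 P3: load  L0 → I/S/I/S on L0; bus (none); mem=70
  op7 P3: load  L3 → I/I/I/E on L3; bus BusRd; mem=80
  op8 P1: load  L0 → I/S/I/S on L0; bus (none); mem=70
  op9 P1: store L3 := 22 → I/M/I/I on L3; bus BusRdX; mem=80
  op10 P0: load  L4 → E/I/I/I on L4; bus BusRd; mem=80
  op11 P1: load  L2 → S/S/I/I on L2; bus BusRd Flush; mem=21
  op12 P0: load  L0 → S/S/I/S on L0; bus BusRd; mem=70
  op13 P3: store L0 := 93 → I/I/I/M on L0; bus BusUpgr; mem=70
  op14 P0: load  L0 → S/I/I/S on L0; bus BusRd Flush; mem=93
  op15 P3: load  L0 → S/I/I/S on L0; bus (none); mem=93
  op16 P0: load  L0 → S/I/I/S on L0; bus (none); mem=93

memory[L1] = 30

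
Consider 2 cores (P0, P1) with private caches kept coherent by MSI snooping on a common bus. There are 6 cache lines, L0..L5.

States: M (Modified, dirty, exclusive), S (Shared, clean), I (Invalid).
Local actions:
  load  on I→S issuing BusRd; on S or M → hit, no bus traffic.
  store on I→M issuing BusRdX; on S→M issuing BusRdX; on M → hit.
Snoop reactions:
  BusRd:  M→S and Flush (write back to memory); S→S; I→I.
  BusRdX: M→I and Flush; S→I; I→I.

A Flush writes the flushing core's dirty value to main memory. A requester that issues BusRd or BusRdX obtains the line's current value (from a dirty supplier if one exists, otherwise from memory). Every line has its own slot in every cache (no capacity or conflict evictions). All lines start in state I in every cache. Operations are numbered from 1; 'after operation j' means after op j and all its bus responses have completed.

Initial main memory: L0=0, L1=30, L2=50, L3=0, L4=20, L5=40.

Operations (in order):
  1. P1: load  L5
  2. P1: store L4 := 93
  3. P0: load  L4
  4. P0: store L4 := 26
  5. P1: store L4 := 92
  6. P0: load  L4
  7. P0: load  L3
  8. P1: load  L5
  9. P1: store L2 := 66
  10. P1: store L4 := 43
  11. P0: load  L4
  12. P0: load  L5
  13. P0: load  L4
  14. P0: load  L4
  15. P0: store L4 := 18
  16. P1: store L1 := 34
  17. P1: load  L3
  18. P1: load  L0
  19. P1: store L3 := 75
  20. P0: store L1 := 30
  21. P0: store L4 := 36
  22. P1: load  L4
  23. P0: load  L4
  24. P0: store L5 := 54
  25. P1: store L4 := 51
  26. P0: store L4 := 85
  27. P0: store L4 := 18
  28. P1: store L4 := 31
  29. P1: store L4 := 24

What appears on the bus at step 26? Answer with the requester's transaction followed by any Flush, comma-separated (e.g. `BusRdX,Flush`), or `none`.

[1] P1: load  L5 | P0:I, P1:S(40) | bus: BusRd
[2] P1: store L4 := 93 | P0:I, P1:M(93) | bus: BusRdX
[3] P0: load  L4 | P0:S(93), P1:S(93) | bus: BusRd,Flush
[4] P0: store L4 := 26 | P0:M(26), P1:I | bus: BusRdX
[5] P1: store L4 := 92 | P0:I, P1:M(92) | bus: BusRdX,Flush
[6] P0: load  L4 | P0:S(92), P1:S(92) | bus: BusRd,Flush
[7] P0: load  L3 | P0:S(0), P1:I | bus: BusRd
[8] P1: load  L5 | P0:I, P1:S(40) | bus: none
[9] P1: store L2 := 66 | P0:I, P1:M(66) | bus: BusRdX
[10] P1: store L4 := 43 | P0:I, P1:M(43) | bus: BusRdX
[11] P0: load  L4 | P0:S(43), P1:S(43) | bus: BusRd,Flush
[12] P0: load  L5 | P0:S(40), P1:S(40) | bus: BusRd
[13] P0: load  L4 | P0:S(43), P1:S(43) | bus: none
[14] P0: load  L4 | P0:S(43), P1:S(43) | bus: none
[15] P0: store L4 := 18 | P0:M(18), P1:I | bus: BusRdX
[16] P1: store L1 := 34 | P0:I, P1:M(34) | bus: BusRdX
[17] P1: load  L3 | P0:S(0), P1:S(0) | bus: BusRd
[18] P1: load  L0 | P0:I, P1:S(0) | bus: BusRd
[19] P1: store L3 := 75 | P0:I, P1:M(75) | bus: BusRdX
[20] P0: store L1 := 30 | P0:M(30), P1:I | bus: BusRdX,Flush
[21] P0: store L4 := 36 | P0:M(36), P1:I | bus: none
[22] P1: load  L4 | P0:S(36), P1:S(36) | bus: BusRd,Flush
[23] P0: load  L4 | P0:S(36), P1:S(36) | bus: none
[24] P0: store L5 := 54 | P0:M(54), P1:I | bus: BusRdX
[25] P1: store L4 := 51 | P0:I, P1:M(51) | bus: BusRdX
[26] P0: store L4 := 85 | P0:M(85), P1:I | bus: BusRdX,Flush
[27] P0: store L4 := 18 | P0:M(18), P1:I | bus: none
[28] P1: store L4 := 31 | P0:I, P1:M(31) | bus: BusRdX,Flush
[29] P1: store L4 := 24 | P0:I, P1:M(24) | bus: none

bus = BusRdX,Flush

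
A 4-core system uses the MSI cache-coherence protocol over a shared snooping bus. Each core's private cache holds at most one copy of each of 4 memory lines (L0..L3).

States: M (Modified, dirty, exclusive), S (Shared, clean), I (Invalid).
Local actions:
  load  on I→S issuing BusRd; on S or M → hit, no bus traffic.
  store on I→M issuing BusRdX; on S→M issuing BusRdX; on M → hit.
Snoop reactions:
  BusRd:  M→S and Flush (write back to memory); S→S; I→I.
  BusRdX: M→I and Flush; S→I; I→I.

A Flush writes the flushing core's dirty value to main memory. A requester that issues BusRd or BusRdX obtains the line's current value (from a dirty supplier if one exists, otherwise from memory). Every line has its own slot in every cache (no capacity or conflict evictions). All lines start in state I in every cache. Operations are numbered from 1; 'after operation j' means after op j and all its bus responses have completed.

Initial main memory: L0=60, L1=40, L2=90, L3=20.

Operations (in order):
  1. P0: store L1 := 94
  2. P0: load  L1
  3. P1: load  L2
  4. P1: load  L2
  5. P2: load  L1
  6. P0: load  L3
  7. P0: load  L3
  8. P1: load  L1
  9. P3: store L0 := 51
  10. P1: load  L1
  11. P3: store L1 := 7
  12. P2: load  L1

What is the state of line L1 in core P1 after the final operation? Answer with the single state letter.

state = I

step 1: P0: store L1 := 94  ⟶  MIII  (L1)  txn=BusRdX  M[L1]=40
step 2: P0: load  L1  ⟶  MIII  (L1)  txn=∅  M[L1]=40
step 3: P1: load  L2  ⟶  ISII  (L2)  txn=BusRd  M[L2]=90
step 4: P1: load  L2  ⟶  ISII  (L2)  txn=∅  M[L2]=90
step 5: P2: load  L1  ⟶  SISI  (L1)  txn=BusRd+Flush  M[L1]=94
step 6: P0: load  L3  ⟶  SIII  (L3)  txn=BusRd  M[L3]=20
step 7: P0: load  L3  ⟶  SIII  (L3)  txn=∅  M[L3]=20
step 8: P1: load  L1  ⟶  SSSI  (L1)  txn=BusRd  M[L1]=94
step 9: P3: store L0 := 51  ⟶  IIIM  (L0)  txn=BusRdX  M[L0]=60
step 10: P1: load  L1  ⟶  SSSI  (L1)  txn=∅  M[L1]=94
step 11: P3: store L1 := 7  ⟶  IIIM  (L1)  txn=BusRdX  M[L1]=94
step 12: P2: load  L1  ⟶  IISS  (L1)  txn=BusRd+Flush  M[L1]=7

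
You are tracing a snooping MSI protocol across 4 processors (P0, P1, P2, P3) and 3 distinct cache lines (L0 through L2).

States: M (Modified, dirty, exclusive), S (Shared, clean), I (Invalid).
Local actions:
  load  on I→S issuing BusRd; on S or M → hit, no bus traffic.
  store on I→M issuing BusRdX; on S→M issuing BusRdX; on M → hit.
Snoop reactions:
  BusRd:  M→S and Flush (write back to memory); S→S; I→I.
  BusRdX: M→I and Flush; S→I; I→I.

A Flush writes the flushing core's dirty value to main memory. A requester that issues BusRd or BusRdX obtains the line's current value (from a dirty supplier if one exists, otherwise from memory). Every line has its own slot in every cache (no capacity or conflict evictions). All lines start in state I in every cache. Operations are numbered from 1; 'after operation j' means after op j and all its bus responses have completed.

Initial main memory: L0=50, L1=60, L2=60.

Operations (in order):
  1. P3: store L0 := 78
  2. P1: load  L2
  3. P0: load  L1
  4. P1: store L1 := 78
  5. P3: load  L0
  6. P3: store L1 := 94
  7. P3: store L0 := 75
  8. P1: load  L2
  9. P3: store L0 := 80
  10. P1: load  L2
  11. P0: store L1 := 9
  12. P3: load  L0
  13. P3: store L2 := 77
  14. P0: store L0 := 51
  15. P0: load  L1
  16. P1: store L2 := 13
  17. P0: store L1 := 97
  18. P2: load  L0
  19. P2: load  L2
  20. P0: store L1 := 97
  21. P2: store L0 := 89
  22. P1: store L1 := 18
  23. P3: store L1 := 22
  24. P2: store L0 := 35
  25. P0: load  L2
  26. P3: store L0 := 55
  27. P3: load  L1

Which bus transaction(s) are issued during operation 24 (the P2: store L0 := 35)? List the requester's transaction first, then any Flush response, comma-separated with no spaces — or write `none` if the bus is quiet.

bus = none

1. P3: store L0 := 78  bus=[BusRdX]  L0: P0=I P1=I P2=I P3=M  mem[L0]=50
2. P1: load  L2  bus=[BusRd]  L2: P0=I P1=S P2=I P3=I  mem[L2]=60
3. P0: load  L1  bus=[BusRd]  L1: P0=S P1=I P2=I P3=I  mem[L1]=60
4. P1: store L1 := 78  bus=[BusRdX]  L1: P0=I P1=M P2=I P3=I  mem[L1]=60
5. P3: load  L0  bus=[-]  L0: P0=I P1=I P2=I P3=M  mem[L0]=50
6. P3: store L1 := 94  bus=[BusRdX,Flush]  L1: P0=I P1=I P2=I P3=M  mem[L1]=78
7. P3: store L0 := 75  bus=[-]  L0: P0=I P1=I P2=I P3=M  mem[L0]=50
8. P1: load  L2  bus=[-]  L2: P0=I P1=S P2=I P3=I  mem[L2]=60
9. P3: store L0 := 80  bus=[-]  L0: P0=I P1=I P2=I P3=M  mem[L0]=50
10. P1: load  L2  bus=[-]  L2: P0=I P1=S P2=I P3=I  mem[L2]=60
11. P0: store L1 := 9  bus=[BusRdX,Flush]  L1: P0=M P1=I P2=I P3=I  mem[L1]=94
12. P3: load  L0  bus=[-]  L0: P0=I P1=I P2=I P3=M  mem[L0]=50
13. P3: store L2 := 77  bus=[BusRdX]  L2: P0=I P1=I P2=I P3=M  mem[L2]=60
14. P0: store L0 := 51  bus=[BusRdX,Flush]  L0: P0=M P1=I P2=I P3=I  mem[L0]=80
15. P0: load  L1  bus=[-]  L1: P0=M P1=I P2=I P3=I  mem[L1]=94
16. P1: store L2 := 13  bus=[BusRdX,Flush]  L2: P0=I P1=M P2=I P3=I  mem[L2]=77
17. P0: store L1 := 97  bus=[-]  L1: P0=M P1=I P2=I P3=I  mem[L1]=94
18. P2: load  L0  bus=[BusRd,Flush]  L0: P0=S P1=I P2=S P3=I  mem[L0]=51
19. P2: load  L2  bus=[BusRd,Flush]  L2: P0=I P1=S P2=S P3=I  mem[L2]=13
20. P0: store L1 := 97  bus=[-]  L1: P0=M P1=I P2=I P3=I  mem[L1]=94
21. P2: store L0 := 89  bus=[BusRdX]  L0: P0=I P1=I P2=M P3=I  mem[L0]=51
22. P1: store L1 := 18  bus=[BusRdX,Flush]  L1: P0=I P1=M P2=I P3=I  mem[L1]=97
23. P3: store L1 := 22  bus=[BusRdX,Flush]  L1: P0=I P1=I P2=I P3=M  mem[L1]=18
24. P2: store L0 := 35  bus=[-]  L0: P0=I P1=I P2=M P3=I  mem[L0]=51
25. P0: load  L2  bus=[BusRd]  L2: P0=S P1=S P2=S P3=I  mem[L2]=13
26. P3: store L0 := 55  bus=[BusRdX,Flush]  L0: P0=I P1=I P2=I P3=M  mem[L0]=35
27. P3: load  L1  bus=[-]  L1: P0=I P1=I P2=I P3=M  mem[L1]=18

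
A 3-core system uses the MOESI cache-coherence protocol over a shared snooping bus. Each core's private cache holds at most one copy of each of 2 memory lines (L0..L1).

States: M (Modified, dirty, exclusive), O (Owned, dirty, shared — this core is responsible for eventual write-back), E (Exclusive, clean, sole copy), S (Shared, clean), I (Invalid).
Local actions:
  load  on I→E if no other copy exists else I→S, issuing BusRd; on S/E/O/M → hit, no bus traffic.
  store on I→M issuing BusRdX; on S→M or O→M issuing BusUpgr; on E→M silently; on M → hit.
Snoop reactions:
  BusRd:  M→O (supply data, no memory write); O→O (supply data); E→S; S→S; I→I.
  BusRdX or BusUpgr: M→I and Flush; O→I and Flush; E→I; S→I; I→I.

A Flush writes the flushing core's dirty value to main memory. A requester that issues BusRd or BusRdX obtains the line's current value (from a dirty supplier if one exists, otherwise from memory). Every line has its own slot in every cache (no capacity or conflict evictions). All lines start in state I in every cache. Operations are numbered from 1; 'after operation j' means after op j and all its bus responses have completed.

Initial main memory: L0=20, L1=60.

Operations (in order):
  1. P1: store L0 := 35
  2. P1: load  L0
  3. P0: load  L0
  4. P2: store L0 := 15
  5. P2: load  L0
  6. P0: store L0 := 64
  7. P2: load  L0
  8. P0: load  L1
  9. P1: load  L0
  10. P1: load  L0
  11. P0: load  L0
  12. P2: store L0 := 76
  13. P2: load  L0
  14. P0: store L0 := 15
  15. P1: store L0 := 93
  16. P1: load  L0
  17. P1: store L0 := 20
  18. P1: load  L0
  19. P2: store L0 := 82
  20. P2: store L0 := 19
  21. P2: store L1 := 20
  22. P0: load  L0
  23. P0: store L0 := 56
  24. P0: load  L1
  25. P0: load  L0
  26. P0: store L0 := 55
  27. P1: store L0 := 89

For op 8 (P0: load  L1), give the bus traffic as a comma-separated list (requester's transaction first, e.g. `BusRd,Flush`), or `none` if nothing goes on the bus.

step 1: P1: store L0 := 35  ⟶  IMI  (L0)  txn=BusRdX  M[L0]=20
step 2: P1: load  L0  ⟶  IMI  (L0)  txn=∅  M[L0]=20
step 3: P0: load  L0  ⟶  SOI  (L0)  txn=BusRd  M[L0]=20
step 4: P2: store L0 := 15  ⟶  IIM  (L0)  txn=BusRdX+Flush  M[L0]=35
step 5: P2: load  L0  ⟶  IIM  (L0)  txn=∅  M[L0]=35
step 6: P0: store L0 := 64  ⟶  MII  (L0)  txn=BusRdX+Flush  M[L0]=15
step 7: P2: load  L0  ⟶  OIS  (L0)  txn=BusRd  M[L0]=15
step 8: P0: load  L1  ⟶  EII  (L1)  txn=BusRd  M[L1]=60
step 9: P1: load  L0  ⟶  OSS  (L0)  txn=BusRd  M[L0]=15
step 10: P1: load  L0  ⟶  OSS  (L0)  txn=∅  M[L0]=15
step 11: P0: load  L0  ⟶  OSS  (L0)  txn=∅  M[L0]=15
step 12: P2: store L0 := 76  ⟶  IIM  (L0)  txn=BusUpgr+Flush  M[L0]=64
step 13: P2: load  L0  ⟶  IIM  (L0)  txn=∅  M[L0]=64
step 14: P0: store L0 := 15  ⟶  MII  (L0)  txn=BusRdX+Flush  M[L0]=76
step 15: P1: store L0 := 93  ⟶  IMI  (L0)  txn=BusRdX+Flush  M[L0]=15
step 16: P1: load  L0  ⟶  IMI  (L0)  txn=∅  M[L0]=15
step 17: P1: store L0 := 20  ⟶  IMI  (L0)  txn=∅  M[L0]=15
step 18: P1: load  L0  ⟶  IMI  (L0)  txn=∅  M[L0]=15
step 19: P2: store L0 := 82  ⟶  IIM  (L0)  txn=BusRdX+Flush  M[L0]=20
step 20: P2: store L0 := 19  ⟶  IIM  (L0)  txn=∅  M[L0]=20
step 21: P2: store L1 := 20  ⟶  IIM  (L1)  txn=BusRdX  M[L1]=60
step 22: P0: load  L0  ⟶  SIO  (L0)  txn=BusRd  M[L0]=20
step 23: P0: store L0 := 56  ⟶  MII  (L0)  txn=BusUpgr+Flush  M[L0]=19
step 24: P0: load  L1  ⟶  SIO  (L1)  txn=BusRd  M[L1]=60
step 25: P0: load  L0  ⟶  MII  (L0)  txn=∅  M[L0]=19
step 26: P0: store L0 := 55  ⟶  MII  (L0)  txn=∅  M[L0]=19
step 27: P1: store L0 := 89  ⟶  IMI  (L0)  txn=BusRdX+Flush  M[L0]=55

bus = BusRd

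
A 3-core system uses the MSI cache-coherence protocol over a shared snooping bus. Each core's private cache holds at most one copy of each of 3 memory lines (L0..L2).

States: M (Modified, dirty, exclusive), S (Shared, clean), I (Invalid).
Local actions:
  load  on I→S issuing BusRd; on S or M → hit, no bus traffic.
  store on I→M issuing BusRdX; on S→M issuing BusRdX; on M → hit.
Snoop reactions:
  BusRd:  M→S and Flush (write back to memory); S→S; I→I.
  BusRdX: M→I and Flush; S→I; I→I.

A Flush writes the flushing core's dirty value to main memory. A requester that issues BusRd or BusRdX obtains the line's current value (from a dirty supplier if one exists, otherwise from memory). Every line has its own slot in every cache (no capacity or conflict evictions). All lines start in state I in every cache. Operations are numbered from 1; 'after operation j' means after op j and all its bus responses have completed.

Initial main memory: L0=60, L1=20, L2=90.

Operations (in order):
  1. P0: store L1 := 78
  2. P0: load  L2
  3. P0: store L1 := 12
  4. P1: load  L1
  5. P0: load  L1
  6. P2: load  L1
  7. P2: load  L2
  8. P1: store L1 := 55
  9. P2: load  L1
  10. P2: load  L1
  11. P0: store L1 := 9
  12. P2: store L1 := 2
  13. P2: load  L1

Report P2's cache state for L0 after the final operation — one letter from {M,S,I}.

[1] P0: store L1 := 78 | P0:M(78), P1:I, P2:I | bus: BusRdX
[2] P0: load  L2 | P0:S(90), P1:I, P2:I | bus: BusRd
[3] P0: store L1 := 12 | P0:M(12), P1:I, P2:I | bus: none
[4] P1: load  L1 | P0:S(12), P1:S(12), P2:I | bus: BusRd,Flush
[5] P0: load  L1 | P0:S(12), P1:S(12), P2:I | bus: none
[6] P2: load  L1 | P0:S(12), P1:S(12), P2:S(12) | bus: BusRd
[7] P2: load  L2 | P0:S(90), P1:I, P2:S(90) | bus: BusRd
[8] P1: store L1 := 55 | P0:I, P1:M(55), P2:I | bus: BusRdX
[9] P2: load  L1 | P0:I, P1:S(55), P2:S(55) | bus: BusRd,Flush
[10] P2: load  L1 | P0:I, P1:S(55), P2:S(55) | bus: none
[11] P0: store L1 := 9 | P0:M(9), P1:I, P2:I | bus: BusRdX
[12] P2: store L1 := 2 | P0:I, P1:I, P2:M(2) | bus: BusRdX,Flush
[13] P2: load  L1 | P0:I, P1:I, P2:M(2) | bus: none

state = I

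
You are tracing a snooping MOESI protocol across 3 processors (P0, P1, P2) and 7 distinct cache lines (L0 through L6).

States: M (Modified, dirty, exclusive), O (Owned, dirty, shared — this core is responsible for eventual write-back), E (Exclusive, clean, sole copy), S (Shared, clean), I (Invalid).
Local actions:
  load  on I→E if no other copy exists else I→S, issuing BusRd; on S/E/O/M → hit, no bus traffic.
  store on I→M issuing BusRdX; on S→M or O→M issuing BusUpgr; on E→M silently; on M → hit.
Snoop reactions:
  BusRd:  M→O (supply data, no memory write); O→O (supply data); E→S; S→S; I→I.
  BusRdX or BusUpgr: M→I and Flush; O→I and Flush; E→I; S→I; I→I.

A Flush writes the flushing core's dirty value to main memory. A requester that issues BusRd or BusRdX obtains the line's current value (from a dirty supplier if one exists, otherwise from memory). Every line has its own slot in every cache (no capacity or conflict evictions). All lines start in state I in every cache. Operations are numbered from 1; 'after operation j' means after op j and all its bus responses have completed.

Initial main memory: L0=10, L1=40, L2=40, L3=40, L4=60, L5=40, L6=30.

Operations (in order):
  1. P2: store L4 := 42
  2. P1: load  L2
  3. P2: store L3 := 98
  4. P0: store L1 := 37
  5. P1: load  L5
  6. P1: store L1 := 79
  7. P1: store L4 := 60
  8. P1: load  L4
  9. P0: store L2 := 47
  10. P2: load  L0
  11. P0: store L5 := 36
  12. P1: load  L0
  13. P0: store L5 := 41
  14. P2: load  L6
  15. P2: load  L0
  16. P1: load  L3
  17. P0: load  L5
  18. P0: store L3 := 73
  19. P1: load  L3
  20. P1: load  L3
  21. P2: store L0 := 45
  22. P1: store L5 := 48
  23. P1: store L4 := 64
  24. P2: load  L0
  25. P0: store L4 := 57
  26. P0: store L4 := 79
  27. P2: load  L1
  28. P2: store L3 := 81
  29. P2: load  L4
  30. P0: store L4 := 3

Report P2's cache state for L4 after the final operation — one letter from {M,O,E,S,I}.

step 1: P2: store L4 := 42  ⟶  IIM  (L4)  txn=BusRdX  M[L4]=60
step 2: P1: load  L2  ⟶  IEI  (L2)  txn=BusRd  M[L2]=40
step 3: P2: store L3 := 98  ⟶  IIM  (L3)  txn=BusRdX  M[L3]=40
step 4: P0: store L1 := 37  ⟶  MII  (L1)  txn=BusRdX  M[L1]=40
step 5: P1: load  L5  ⟶  IEI  (L5)  txn=BusRd  M[L5]=40
step 6: P1: store L1 := 79  ⟶  IMI  (L1)  txn=BusRdX+Flush  M[L1]=37
step 7: P1: store L4 := 60  ⟶  IMI  (L4)  txn=BusRdX+Flush  M[L4]=42
step 8: P1: load  L4  ⟶  IMI  (L4)  txn=∅  M[L4]=42
step 9: P0: store L2 := 47  ⟶  MII  (L2)  txn=BusRdX  M[L2]=40
step 10: P2: load  L0  ⟶  IIE  (L0)  txn=BusRd  M[L0]=10
step 11: P0: store L5 := 36  ⟶  MII  (L5)  txn=BusRdX  M[L5]=40
step 12: P1: load  L0  ⟶  ISS  (L0)  txn=BusRd  M[L0]=10
step 13: P0: store L5 := 41  ⟶  MII  (L5)  txn=∅  M[L5]=40
step 14: P2: load  L6  ⟶  IIE  (L6)  txn=BusRd  M[L6]=30
step 15: P2: load  L0  ⟶  ISS  (L0)  txn=∅  M[L0]=10
step 16: P1: load  L3  ⟶  ISO  (L3)  txn=BusRd  M[L3]=40
step 17: P0: load  L5  ⟶  MII  (L5)  txn=∅  M[L5]=40
step 18: P0: store L3 := 73  ⟶  MII  (L3)  txn=BusRdX+Flush  M[L3]=98
step 19: P1: load  L3  ⟶  OSI  (L3)  txn=BusRd  M[L3]=98
step 20: P1: load  L3  ⟶  OSI  (L3)  txn=∅  M[L3]=98
step 21: P2: store L0 := 45  ⟶  IIM  (L0)  txn=BusUpgr  M[L0]=10
step 22: P1: store L5 := 48  ⟶  IMI  (L5)  txn=BusRdX+Flush  M[L5]=41
step 23: P1: store L4 := 64  ⟶  IMI  (L4)  txn=∅  M[L4]=42
step 24: P2: load  L0  ⟶  IIM  (L0)  txn=∅  M[L0]=10
step 25: P0: store L4 := 57  ⟶  MII  (L4)  txn=BusRdX+Flush  M[L4]=64
step 26: P0: store L4 := 79  ⟶  MII  (L4)  txn=∅  M[L4]=64
step 27: P2: load  L1  ⟶  IOS  (L1)  txn=BusRd  M[L1]=37
step 28: P2: store L3 := 81  ⟶  IIM  (L3)  txn=BusRdX+Flush  M[L3]=73
step 29: P2: load  L4  ⟶  OIS  (L4)  txn=BusRd  M[L4]=64
step 30: P0: store L4 := 3  ⟶  MII  (L4)  txn=BusUpgr  M[L4]=64

state = I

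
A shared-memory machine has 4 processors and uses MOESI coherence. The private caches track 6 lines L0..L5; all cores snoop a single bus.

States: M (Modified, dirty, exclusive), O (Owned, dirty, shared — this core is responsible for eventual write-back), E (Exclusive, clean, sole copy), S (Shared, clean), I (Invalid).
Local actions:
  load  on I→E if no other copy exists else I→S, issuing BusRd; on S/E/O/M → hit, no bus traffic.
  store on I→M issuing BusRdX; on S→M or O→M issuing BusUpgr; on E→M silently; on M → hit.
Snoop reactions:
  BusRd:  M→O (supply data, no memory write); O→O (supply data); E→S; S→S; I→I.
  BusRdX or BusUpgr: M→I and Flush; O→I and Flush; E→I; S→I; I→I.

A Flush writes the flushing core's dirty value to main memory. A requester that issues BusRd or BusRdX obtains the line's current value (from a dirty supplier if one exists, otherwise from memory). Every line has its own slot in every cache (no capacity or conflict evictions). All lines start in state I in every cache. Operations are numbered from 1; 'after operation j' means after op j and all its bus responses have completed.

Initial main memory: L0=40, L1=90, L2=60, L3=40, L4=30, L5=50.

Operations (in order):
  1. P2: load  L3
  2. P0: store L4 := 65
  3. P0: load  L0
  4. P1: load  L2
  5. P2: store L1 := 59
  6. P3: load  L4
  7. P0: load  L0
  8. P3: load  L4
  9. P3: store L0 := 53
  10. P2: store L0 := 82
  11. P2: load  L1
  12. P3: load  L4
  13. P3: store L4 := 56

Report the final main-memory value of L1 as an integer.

  op1 P2: load  L3 → I/I/E/I on L3; bus BusRd; mem=40
  op2 P0: store L4 := 65 → M/I/I/I on L4; bus BusRdX; mem=30
  op3 P0: load  L0 → E/I/I/I on L0; bus BusRd; mem=40
  op4 P1: load  L2 → I/E/I/I on L2; bus BusRd; mem=60
  op5 P2: store L1 := 59 → I/I/M/I on L1; bus BusRdX; mem=90
  op6 P3: load  L4 → O/I/I/S on L4; bus BusRd; mem=30
  op7 P0: load  L0 → E/I/I/I on L0; bus (none); mem=40
  op8 P3: load  L4 → O/I/I/S on L4; bus (none); mem=30
  op9 P3: store L0 := 53 → I/I/I/M on L0; bus BusRdX; mem=40
  op10 P2: store L0 := 82 → I/I/M/I on L0; bus BusRdX Flush; mem=53
  op11 P2: load  L1 → I/I/M/I on L1; bus (none); mem=90
  op12 P3: load  L4 → O/I/I/S on L4; bus (none); mem=30
  op13 P3: store L4 := 56 → I/I/I/M on L4; bus BusUpgr Flush; mem=65

memory[L1] = 90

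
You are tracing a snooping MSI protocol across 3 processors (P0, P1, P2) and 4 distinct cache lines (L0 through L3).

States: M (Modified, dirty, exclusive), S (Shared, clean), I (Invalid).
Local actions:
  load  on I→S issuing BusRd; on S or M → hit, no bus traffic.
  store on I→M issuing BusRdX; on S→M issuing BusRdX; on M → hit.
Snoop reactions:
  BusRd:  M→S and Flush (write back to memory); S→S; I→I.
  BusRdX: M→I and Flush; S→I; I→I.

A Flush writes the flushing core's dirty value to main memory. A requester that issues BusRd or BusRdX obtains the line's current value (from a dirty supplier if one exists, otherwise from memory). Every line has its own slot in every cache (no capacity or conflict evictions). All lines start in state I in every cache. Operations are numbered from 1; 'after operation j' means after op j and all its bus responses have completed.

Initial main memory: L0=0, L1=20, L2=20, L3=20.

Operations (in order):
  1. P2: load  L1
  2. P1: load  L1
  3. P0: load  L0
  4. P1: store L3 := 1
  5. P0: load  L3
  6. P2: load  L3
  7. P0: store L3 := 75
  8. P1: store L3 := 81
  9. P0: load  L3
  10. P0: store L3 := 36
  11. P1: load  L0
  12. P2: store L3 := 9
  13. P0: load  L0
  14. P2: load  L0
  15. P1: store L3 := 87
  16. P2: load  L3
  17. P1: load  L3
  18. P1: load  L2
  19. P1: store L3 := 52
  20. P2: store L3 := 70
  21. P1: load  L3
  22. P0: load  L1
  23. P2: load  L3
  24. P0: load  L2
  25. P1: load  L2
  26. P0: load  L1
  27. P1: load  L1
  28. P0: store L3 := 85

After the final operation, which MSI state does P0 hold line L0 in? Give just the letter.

  op1 P2: load  L1 → I/I/S on L1; bus BusRd; mem=20
  op2 P1: load  L1 → I/S/S on L1; bus BusRd; mem=20
  op3 P0: load  L0 → S/I/I on L0; bus BusRd; mem=0
  op4 P1: store L3 := 1 → I/M/I on L3; bus BusRdX; mem=20
  op5 P0: load  L3 → S/S/I on L3; bus BusRd Flush; mem=1
  op6 P2: load  L3 → S/S/S on L3; bus BusRd; mem=1
  op7 P0: store L3 := 75 → M/I/I on L3; bus BusRdX; mem=1
  op8 P1: store L3 := 81 → I/M/I on L3; bus BusRdX Flush; mem=75
  op9 P0: load  L3 → S/S/I on L3; bus BusRd Flush; mem=81
  op10 P0: store L3 := 36 → M/I/I on L3; bus BusRdX; mem=81
  op11 P1: load  L0 → S/S/I on L0; bus BusRd; mem=0
  op12 P2: store L3 := 9 → I/I/M on L3; bus BusRdX Flush; mem=36
  op13 P0: load  L0 → S/S/I on L0; bus (none); mem=0
  op14 P2: load  L0 → S/S/S on L0; bus BusRd; mem=0
  op15 P1: store L3 := 87 → I/M/I on L3; bus BusRdX Flush; mem=9
  op16 P2: load  L3 → I/S/S on L3; bus BusRd Flush; mem=87
  op17 P1: load  L3 → I/S/S on L3; bus (none); mem=87
  op18 P1: load  L2 → I/S/I on L2; bus BusRd; mem=20
  op19 P1: store L3 := 52 → I/M/I on L3; bus BusRdX; mem=87
  op20 P2: store L3 := 70 → I/I/M on L3; bus BusRdX Flush; mem=52
  op21 P1: load  L3 → I/S/S on L3; bus BusRd Flush; mem=70
  op22 P0: load  L1 → S/S/S on L1; bus BusRd; mem=20
  op23 P2: load  L3 → I/S/S on L3; bus (none); mem=70
  op24 P0: load  L2 → S/S/I on L2; bus BusRd; mem=20
  op25 P1: load  L2 → S/S/I on L2; bus (none); mem=20
  op26 P0: load  L1 → S/S/S on L1; bus (none); mem=20
  op27 P1: load  L1 → S/S/S on L1; bus (none); mem=20
  op28 P0: store L3 := 85 → M/I/I on L3; bus BusRdX; mem=70

state = S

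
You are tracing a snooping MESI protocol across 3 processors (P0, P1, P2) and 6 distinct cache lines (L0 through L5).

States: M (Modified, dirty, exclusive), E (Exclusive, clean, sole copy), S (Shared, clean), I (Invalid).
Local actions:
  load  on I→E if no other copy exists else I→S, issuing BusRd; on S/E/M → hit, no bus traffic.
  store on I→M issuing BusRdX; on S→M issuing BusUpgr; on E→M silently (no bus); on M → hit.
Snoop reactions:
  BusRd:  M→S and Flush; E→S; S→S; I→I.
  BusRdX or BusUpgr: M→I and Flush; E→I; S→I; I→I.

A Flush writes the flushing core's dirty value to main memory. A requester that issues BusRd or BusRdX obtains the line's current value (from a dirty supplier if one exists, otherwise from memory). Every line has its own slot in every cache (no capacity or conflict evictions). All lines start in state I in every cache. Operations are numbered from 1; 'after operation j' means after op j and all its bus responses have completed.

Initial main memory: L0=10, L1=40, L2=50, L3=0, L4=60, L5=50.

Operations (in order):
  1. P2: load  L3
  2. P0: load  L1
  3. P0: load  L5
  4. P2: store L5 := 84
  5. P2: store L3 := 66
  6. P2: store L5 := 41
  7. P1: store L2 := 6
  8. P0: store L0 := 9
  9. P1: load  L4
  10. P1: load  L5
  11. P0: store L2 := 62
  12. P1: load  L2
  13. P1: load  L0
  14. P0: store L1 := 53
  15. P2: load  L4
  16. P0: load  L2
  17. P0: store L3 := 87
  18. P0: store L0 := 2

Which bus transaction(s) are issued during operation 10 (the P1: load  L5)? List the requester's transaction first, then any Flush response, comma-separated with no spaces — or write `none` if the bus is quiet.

bus = BusRd,Flush

[1] P2: load  L3 | P0:I, P1:I, P2:E(0) | bus: BusRd
[2] P0: load  L1 | P0:E(40), P1:I, P2:I | bus: BusRd
[3] P0: load  L5 | P0:E(50), P1:I, P2:I | bus: BusRd
[4] P2: store L5 := 84 | P0:I, P1:I, P2:M(84) | bus: BusRdX
[5] P2: store L3 := 66 | P0:I, P1:I, P2:M(66) | bus: none
[6] P2: store L5 := 41 | P0:I, P1:I, P2:M(41) | bus: none
[7] P1: store L2 := 6 | P0:I, P1:M(6), P2:I | bus: BusRdX
[8] P0: store L0 := 9 | P0:M(9), P1:I, P2:I | bus: BusRdX
[9] P1: load  L4 | P0:I, P1:E(60), P2:I | bus: BusRd
[10] P1: load  L5 | P0:I, P1:S(41), P2:S(41) | bus: BusRd,Flush
[11] P0: store L2 := 62 | P0:M(62), P1:I, P2:I | bus: BusRdX,Flush
[12] P1: load  L2 | P0:S(62), P1:S(62), P2:I | bus: BusRd,Flush
[13] P1: load  L0 | P0:S(9), P1:S(9), P2:I | bus: BusRd,Flush
[14] P0: store L1 := 53 | P0:M(53), P1:I, P2:I | bus: none
[15] P2: load  L4 | P0:I, P1:S(60), P2:S(60) | bus: BusRd
[16] P0: load  L2 | P0:S(62), P1:S(62), P2:I | bus: none
[17] P0: store L3 := 87 | P0:M(87), P1:I, P2:I | bus: BusRdX,Flush
[18] P0: store L0 := 2 | P0:M(2), P1:I, P2:I | bus: BusUpgr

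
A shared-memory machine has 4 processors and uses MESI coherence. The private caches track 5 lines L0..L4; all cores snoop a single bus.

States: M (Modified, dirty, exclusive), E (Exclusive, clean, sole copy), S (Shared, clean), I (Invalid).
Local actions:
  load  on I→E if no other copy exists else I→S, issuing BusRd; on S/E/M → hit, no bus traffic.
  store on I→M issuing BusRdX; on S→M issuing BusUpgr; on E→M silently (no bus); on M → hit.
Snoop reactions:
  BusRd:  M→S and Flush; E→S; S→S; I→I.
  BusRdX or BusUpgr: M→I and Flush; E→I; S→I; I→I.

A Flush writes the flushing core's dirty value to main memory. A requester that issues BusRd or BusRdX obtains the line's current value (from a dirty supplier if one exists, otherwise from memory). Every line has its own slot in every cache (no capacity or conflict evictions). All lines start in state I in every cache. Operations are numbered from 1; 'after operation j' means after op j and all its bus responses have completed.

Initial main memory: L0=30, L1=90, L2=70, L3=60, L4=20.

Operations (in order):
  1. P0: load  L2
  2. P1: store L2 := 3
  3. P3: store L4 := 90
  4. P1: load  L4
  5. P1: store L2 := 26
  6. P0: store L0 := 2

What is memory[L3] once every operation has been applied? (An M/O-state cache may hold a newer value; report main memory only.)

[1] P0: load  L2 | P0:E(70), P1:I, P2:I, P3:I | bus: BusRd
[2] P1: store L2 := 3 | P0:I, P1:M(3), P2:I, P3:I | bus: BusRdX
[3] P3: store L4 := 90 | P0:I, P1:I, P2:I, P3:M(90) | bus: BusRdX
[4] P1: load  L4 | P0:I, P1:S(90), P2:I, P3:S(90) | bus: BusRd,Flush
[5] P1: store L2 := 26 | P0:I, P1:M(26), P2:I, P3:I | bus: none
[6] P0: store L0 := 2 | P0:M(2), P1:I, P2:I, P3:I | bus: BusRdX

memory[L3] = 60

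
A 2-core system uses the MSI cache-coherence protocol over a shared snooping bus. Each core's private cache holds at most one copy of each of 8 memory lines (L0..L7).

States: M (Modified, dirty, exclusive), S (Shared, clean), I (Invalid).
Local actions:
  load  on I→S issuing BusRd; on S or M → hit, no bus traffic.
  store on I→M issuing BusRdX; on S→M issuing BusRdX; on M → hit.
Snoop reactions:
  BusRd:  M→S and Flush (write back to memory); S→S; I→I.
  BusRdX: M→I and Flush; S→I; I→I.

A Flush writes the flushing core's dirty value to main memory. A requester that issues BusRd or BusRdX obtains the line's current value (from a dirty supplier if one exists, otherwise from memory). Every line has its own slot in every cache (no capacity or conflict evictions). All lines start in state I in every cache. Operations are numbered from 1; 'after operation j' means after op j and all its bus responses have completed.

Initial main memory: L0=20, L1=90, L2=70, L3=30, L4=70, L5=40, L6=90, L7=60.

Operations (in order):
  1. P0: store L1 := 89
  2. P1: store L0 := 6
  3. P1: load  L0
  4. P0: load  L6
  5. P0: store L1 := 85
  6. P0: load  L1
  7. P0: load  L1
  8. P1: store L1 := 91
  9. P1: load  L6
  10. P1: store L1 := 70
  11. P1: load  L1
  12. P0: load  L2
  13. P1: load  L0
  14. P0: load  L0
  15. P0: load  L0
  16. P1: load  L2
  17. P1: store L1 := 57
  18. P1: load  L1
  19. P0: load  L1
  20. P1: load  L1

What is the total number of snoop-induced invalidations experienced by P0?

invalidations = 1

step 1: P0: store L1 := 89  ⟶  MI  (L1)  txn=BusRdX  M[L1]=90
step 2: P1: store L0 := 6  ⟶  IM  (L0)  txn=BusRdX  M[L0]=20
step 3: P1: load  L0  ⟶  IM  (L0)  txn=∅  M[L0]=20
step 4: P0: load  L6  ⟶  SI  (L6)  txn=BusRd  M[L6]=90
step 5: P0: store L1 := 85  ⟶  MI  (L1)  txn=∅  M[L1]=90
step 6: P0: load  L1  ⟶  MI  (L1)  txn=∅  M[L1]=90
step 7: P0: load  L1  ⟶  MI  (L1)  txn=∅  M[L1]=90
step 8: P1: store L1 := 91  ⟶  IM  (L1)  txn=BusRdX+Flush  M[L1]=85
step 9: P1: load  L6  ⟶  SS  (L6)  txn=BusRd  M[L6]=90
step 10: P1: store L1 := 70  ⟶  IM  (L1)  txn=∅  M[L1]=85
step 11: P1: load  L1  ⟶  IM  (L1)  txn=∅  M[L1]=85
step 12: P0: load  L2  ⟶  SI  (L2)  txn=BusRd  M[L2]=70
step 13: P1: load  L0  ⟶  IM  (L0)  txn=∅  M[L0]=20
step 14: P0: load  L0  ⟶  SS  (L0)  txn=BusRd+Flush  M[L0]=6
step 15: P0: load  L0  ⟶  SS  (L0)  txn=∅  M[L0]=6
step 16: P1: load  L2  ⟶  SS  (L2)  txn=BusRd  M[L2]=70
step 17: P1: store L1 := 57  ⟶  IM  (L1)  txn=∅  M[L1]=85
step 18: P1: load  L1  ⟶  IM  (L1)  txn=∅  M[L1]=85
step 19: P0: load  L1  ⟶  SS  (L1)  txn=BusRd+Flush  M[L1]=57
step 20: P1: load  L1  ⟶  SS  (L1)  txn=∅  M[L1]=57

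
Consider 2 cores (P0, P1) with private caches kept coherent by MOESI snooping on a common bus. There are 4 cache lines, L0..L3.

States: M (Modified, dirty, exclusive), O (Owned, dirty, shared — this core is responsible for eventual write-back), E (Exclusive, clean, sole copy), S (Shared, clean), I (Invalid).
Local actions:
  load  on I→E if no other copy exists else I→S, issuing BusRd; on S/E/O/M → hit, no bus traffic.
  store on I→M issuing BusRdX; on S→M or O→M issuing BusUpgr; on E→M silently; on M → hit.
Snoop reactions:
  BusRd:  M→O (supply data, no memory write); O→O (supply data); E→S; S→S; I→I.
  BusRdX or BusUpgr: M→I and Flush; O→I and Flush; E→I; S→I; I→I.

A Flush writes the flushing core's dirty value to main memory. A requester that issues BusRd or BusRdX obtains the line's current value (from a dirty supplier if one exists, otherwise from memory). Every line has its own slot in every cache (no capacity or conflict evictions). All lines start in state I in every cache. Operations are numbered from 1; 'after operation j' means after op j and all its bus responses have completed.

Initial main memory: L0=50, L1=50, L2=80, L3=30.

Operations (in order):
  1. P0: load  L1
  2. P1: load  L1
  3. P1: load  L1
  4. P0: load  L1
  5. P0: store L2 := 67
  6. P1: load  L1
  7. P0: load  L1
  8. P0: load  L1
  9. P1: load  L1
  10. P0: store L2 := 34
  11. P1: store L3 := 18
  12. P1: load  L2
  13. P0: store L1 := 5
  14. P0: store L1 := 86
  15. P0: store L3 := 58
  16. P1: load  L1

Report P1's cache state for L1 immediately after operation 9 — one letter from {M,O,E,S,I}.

state = S

1. P0: load  L1  bus=[BusRd]  L1: P0=E P1=I  mem[L1]=50
2. P1: load  L1  bus=[BusRd]  L1: P0=S P1=S  mem[L1]=50
3. P1: load  L1  bus=[-]  L1: P0=S P1=S  mem[L1]=50
4. P0: load  L1  bus=[-]  L1: P0=S P1=S  mem[L1]=50
5. P0: store L2 := 67  bus=[BusRdX]  L2: P0=M P1=I  mem[L2]=80
6. P1: load  L1  bus=[-]  L1: P0=S P1=S  mem[L1]=50
7. P0: load  L1  bus=[-]  L1: P0=S P1=S  mem[L1]=50
8. P0: load  L1  bus=[-]  L1: P0=S P1=S  mem[L1]=50
9. P1: load  L1  bus=[-]  L1: P0=S P1=S  mem[L1]=50
10. P0: store L2 := 34  bus=[-]  L2: P0=M P1=I  mem[L2]=80
11. P1: store L3 := 18  bus=[BusRdX]  L3: P0=I P1=M  mem[L3]=30
12. P1: load  L2  bus=[BusRd]  L2: P0=O P1=S  mem[L2]=80
13. P0: store L1 := 5  bus=[BusUpgr]  L1: P0=M P1=I  mem[L1]=50
14. P0: store L1 := 86  bus=[-]  L1: P0=M P1=I  mem[L1]=50
15. P0: store L3 := 58  bus=[BusRdX,Flush]  L3: P0=M P1=I  mem[L3]=18
16. P1: load  L1  bus=[BusRd]  L1: P0=O P1=S  mem[L1]=50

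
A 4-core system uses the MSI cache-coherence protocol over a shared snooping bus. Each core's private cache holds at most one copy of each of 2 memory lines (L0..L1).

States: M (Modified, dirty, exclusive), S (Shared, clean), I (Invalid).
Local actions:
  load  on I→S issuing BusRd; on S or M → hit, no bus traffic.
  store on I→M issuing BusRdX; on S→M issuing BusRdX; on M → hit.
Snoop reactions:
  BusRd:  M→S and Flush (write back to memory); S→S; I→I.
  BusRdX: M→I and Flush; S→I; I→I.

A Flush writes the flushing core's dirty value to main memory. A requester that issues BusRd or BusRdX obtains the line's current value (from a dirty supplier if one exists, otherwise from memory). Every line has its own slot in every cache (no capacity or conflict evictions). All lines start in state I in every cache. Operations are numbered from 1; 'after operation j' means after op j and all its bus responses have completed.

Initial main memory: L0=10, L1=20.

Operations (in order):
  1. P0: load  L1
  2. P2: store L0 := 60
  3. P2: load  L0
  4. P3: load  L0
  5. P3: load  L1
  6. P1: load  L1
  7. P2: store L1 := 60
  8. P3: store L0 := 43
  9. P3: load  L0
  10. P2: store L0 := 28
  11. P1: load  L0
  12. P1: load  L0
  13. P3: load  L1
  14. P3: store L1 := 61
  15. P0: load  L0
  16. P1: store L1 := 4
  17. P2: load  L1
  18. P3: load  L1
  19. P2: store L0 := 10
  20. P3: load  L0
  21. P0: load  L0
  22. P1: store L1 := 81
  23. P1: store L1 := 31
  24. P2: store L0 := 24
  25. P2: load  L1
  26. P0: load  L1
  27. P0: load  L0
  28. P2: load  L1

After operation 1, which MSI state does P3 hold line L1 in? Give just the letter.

step 1: P0: load  L1  ⟶  SIII  (L1)  txn=BusRd  M[L1]=20
step 2: P2: store L0 := 60  ⟶  IIMI  (L0)  txn=BusRdX  M[L0]=10
step 3: P2: load  L0  ⟶  IIMI  (L0)  txn=∅  M[L0]=10
step 4: P3: load  L0  ⟶  IISS  (L0)  txn=BusRd+Flush  M[L0]=60
step 5: P3: load  L1  ⟶  SIIS  (L1)  txn=BusRd  M[L1]=20
step 6: P1: load  L1  ⟶  SSIS  (L1)  txn=BusRd  M[L1]=20
step 7: P2: store L1 := 60  ⟶  IIMI  (L1)  txn=BusRdX  M[L1]=20
step 8: P3: store L0 := 43  ⟶  IIIM  (L0)  txn=BusRdX  M[L0]=60
step 9: P3: load  L0  ⟶  IIIM  (L0)  txn=∅  M[L0]=60
step 10: P2: store L0 := 28  ⟶  IIMI  (L0)  txn=BusRdX+Flush  M[L0]=43
step 11: P1: load  L0  ⟶  ISSI  (L0)  txn=BusRd+Flush  M[L0]=28
step 12: P1: load  L0  ⟶  ISSI  (L0)  txn=∅  M[L0]=28
step 13: P3: load  L1  ⟶  IISS  (L1)  txn=BusRd+Flush  M[L1]=60
step 14: P3: store L1 := 61  ⟶  IIIM  (L1)  txn=BusRdX  M[L1]=60
step 15: P0: load  L0  ⟶  SSSI  (L0)  txn=BusRd  M[L0]=28
step 16: P1: store L1 := 4  ⟶  IMII  (L1)  txn=BusRdX+Flush  M[L1]=61
step 17: P2: load  L1  ⟶  ISSI  (L1)  txn=BusRd+Flush  M[L1]=4
step 18: P3: load  L1  ⟶  ISSS  (L1)  txn=BusRd  M[L1]=4
step 19: P2: store L0 := 10  ⟶  IIMI  (L0)  txn=BusRdX  M[L0]=28
step 20: P3: load  L0  ⟶  IISS  (L0)  txn=BusRd+Flush  M[L0]=10
step 21: P0: load  L0  ⟶  SISS  (L0)  txn=BusRd  M[L0]=10
step 22: P1: store L1 := 81  ⟶  IMII  (L1)  txn=BusRdX  M[L1]=4
step 23: P1: store L1 := 31  ⟶  IMII  (L1)  txn=∅  M[L1]=4
step 24: P2: store L0 := 24  ⟶  IIMI  (L0)  txn=BusRdX  M[L0]=10
step 25: P2: load  L1  ⟶  ISSI  (L1)  txn=BusRd+Flush  M[L1]=31
step 26: P0: load  L1  ⟶  SSSI  (L1)  txn=BusRd  M[L1]=31
step 27: P0: load  L0  ⟶  SISI  (L0)  txn=BusRd+Flush  M[L0]=24
step 28: P2: load  L1  ⟶  SSSI  (L1)  txn=∅  M[L1]=31

state = I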